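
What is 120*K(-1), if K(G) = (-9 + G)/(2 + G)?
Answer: -1200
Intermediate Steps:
K(G) = (-9 + G)/(2 + G)
120*K(-1) = 120*((-9 - 1)/(2 - 1)) = 120*(-10/1) = 120*(1*(-10)) = 120*(-10) = -1200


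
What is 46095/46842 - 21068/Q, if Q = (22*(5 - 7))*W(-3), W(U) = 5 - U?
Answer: 41795529/687016 ≈ 60.836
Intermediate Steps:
Q = -352 (Q = (22*(5 - 7))*(5 - 1*(-3)) = (22*(-2))*(5 + 3) = -44*8 = -352)
46095/46842 - 21068/Q = 46095/46842 - 21068/(-352) = 46095*(1/46842) - 21068*(-1/352) = 15365/15614 + 5267/88 = 41795529/687016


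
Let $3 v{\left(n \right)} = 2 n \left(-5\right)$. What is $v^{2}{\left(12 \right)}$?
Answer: $1600$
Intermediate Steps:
$v{\left(n \right)} = - \frac{10 n}{3}$ ($v{\left(n \right)} = \frac{2 n \left(-5\right)}{3} = \frac{\left(-10\right) n}{3} = - \frac{10 n}{3}$)
$v^{2}{\left(12 \right)} = \left(\left(- \frac{10}{3}\right) 12\right)^{2} = \left(-40\right)^{2} = 1600$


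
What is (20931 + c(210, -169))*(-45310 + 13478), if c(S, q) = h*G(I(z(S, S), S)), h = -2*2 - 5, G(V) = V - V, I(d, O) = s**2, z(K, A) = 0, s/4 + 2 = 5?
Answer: -666275592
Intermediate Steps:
s = 12 (s = -8 + 4*5 = -8 + 20 = 12)
I(d, O) = 144 (I(d, O) = 12**2 = 144)
G(V) = 0
h = -9 (h = -4 - 5 = -9)
c(S, q) = 0 (c(S, q) = -9*0 = 0)
(20931 + c(210, -169))*(-45310 + 13478) = (20931 + 0)*(-45310 + 13478) = 20931*(-31832) = -666275592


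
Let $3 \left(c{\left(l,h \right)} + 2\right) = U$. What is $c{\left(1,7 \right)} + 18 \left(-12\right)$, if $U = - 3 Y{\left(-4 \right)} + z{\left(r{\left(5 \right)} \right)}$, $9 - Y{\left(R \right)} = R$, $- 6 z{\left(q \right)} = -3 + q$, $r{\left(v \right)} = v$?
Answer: $- \frac{2080}{9} \approx -231.11$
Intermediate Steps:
$z{\left(q \right)} = \frac{1}{2} - \frac{q}{6}$ ($z{\left(q \right)} = - \frac{-3 + q}{6} = \frac{1}{2} - \frac{q}{6}$)
$Y{\left(R \right)} = 9 - R$
$U = - \frac{118}{3}$ ($U = - 3 \left(9 - -4\right) + \left(\frac{1}{2} - \frac{5}{6}\right) = - 3 \left(9 + 4\right) + \left(\frac{1}{2} - \frac{5}{6}\right) = \left(-3\right) 13 - \frac{1}{3} = -39 - \frac{1}{3} = - \frac{118}{3} \approx -39.333$)
$c{\left(l,h \right)} = - \frac{136}{9}$ ($c{\left(l,h \right)} = -2 + \frac{1}{3} \left(- \frac{118}{3}\right) = -2 - \frac{118}{9} = - \frac{136}{9}$)
$c{\left(1,7 \right)} + 18 \left(-12\right) = - \frac{136}{9} + 18 \left(-12\right) = - \frac{136}{9} - 216 = - \frac{2080}{9}$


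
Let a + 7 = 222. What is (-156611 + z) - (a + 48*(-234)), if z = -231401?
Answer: -376995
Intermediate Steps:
a = 215 (a = -7 + 222 = 215)
(-156611 + z) - (a + 48*(-234)) = (-156611 - 231401) - (215 + 48*(-234)) = -388012 - (215 - 11232) = -388012 - 1*(-11017) = -388012 + 11017 = -376995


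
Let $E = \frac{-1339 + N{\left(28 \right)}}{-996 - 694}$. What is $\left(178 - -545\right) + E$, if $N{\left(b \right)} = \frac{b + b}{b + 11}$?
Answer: $\frac{9541019}{13182} \approx 723.79$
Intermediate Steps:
$N{\left(b \right)} = \frac{2 b}{11 + b}$
$E = \frac{10433}{13182}$ ($E = \frac{-1339 + 2 \cdot 28 \frac{1}{11 + 28}}{-996 - 694} = \frac{-1339 + 2 \cdot 28 \cdot \frac{1}{39}}{-1690} = \left(-1339 + 2 \cdot 28 \cdot \frac{1}{39}\right) \left(- \frac{1}{1690}\right) = \left(-1339 + \frac{56}{39}\right) \left(- \frac{1}{1690}\right) = \left(- \frac{52165}{39}\right) \left(- \frac{1}{1690}\right) = \frac{10433}{13182} \approx 0.79146$)
$\left(178 - -545\right) + E = \left(178 - -545\right) + \frac{10433}{13182} = \left(178 + \left(-935 + 1480\right)\right) + \frac{10433}{13182} = \left(178 + 545\right) + \frac{10433}{13182} = 723 + \frac{10433}{13182} = \frac{9541019}{13182}$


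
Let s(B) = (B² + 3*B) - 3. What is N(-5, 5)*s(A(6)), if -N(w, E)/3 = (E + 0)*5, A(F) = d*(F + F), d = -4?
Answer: -161775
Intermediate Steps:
A(F) = -8*F (A(F) = -4*(F + F) = -8*F)
s(B) = -3 + B² + 3*B
N(w, E) = -15*E (N(w, E) = -3*(E + 0)*5 = -3*E*5 = -15*E)
N(-5, 5)*s(A(6)) = (-15*5)*(-3 + (-8*6)² + 3*(-8*6)) = -75*(-3 + (-48)² + 3*(-48)) = -75*(-3 + 2304 - 144) = -75*2157 = -161775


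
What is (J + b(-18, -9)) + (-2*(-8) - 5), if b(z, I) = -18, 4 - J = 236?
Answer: -239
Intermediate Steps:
J = -232 (J = 4 - 1*236 = 4 - 236 = -232)
(J + b(-18, -9)) + (-2*(-8) - 5) = (-232 - 18) + (-2*(-8) - 5) = -250 + (16 - 5) = -250 + 11 = -239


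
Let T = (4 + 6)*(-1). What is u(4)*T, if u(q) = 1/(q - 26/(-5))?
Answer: -25/23 ≈ -1.0870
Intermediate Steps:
u(q) = 1/(26/5 + q) (u(q) = 1/(q - 26*(-⅕)) = 1/(q + 26/5) = 1/(26/5 + q))
T = -10 (T = 10*(-1) = -10)
u(4)*T = (5/(26 + 5*4))*(-10) = (5/(26 + 20))*(-10) = (5/46)*(-10) = -25/23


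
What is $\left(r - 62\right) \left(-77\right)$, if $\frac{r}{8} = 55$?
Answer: $-29106$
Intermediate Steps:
$r = 440$ ($r = 8 \cdot 55 = 440$)
$\left(r - 62\right) \left(-77\right) = \left(440 - 62\right) \left(-77\right) = 378 \left(-77\right) = -29106$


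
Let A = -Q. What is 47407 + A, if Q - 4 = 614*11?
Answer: 40649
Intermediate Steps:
Q = 6758 (Q = 4 + 614*11 = 4 + 6754 = 6758)
A = -6758 (A = -1*6758 = -6758)
47407 + A = 47407 - 6758 = 40649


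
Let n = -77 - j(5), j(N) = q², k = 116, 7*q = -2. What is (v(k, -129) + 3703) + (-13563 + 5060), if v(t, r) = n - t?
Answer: -244661/49 ≈ -4993.1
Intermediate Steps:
q = -2/7 (q = (⅐)*(-2) = -2/7 ≈ -0.28571)
j(N) = 4/49 (j(N) = (-2/7)² = 4/49)
n = -3777/49 (n = -77 - 1*4/49 = -77 - 4/49 = -3777/49 ≈ -77.082)
v(t, r) = -3777/49 - t
(v(k, -129) + 3703) + (-13563 + 5060) = ((-3777/49 - 1*116) + 3703) + (-13563 + 5060) = ((-3777/49 - 116) + 3703) - 8503 = (-9461/49 + 3703) - 8503 = 171986/49 - 8503 = -244661/49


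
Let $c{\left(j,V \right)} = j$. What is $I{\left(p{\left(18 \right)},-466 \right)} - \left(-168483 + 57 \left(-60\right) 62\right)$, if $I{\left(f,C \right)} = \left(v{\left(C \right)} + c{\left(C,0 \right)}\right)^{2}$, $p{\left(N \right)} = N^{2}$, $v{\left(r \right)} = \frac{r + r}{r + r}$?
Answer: $596748$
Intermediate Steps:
$v{\left(r \right)} = 1$ ($v{\left(r \right)} = \frac{2 r}{2 r} = 2 r \frac{1}{2 r} = 1$)
$I{\left(f,C \right)} = \left(1 + C\right)^{2}$
$I{\left(p{\left(18 \right)},-466 \right)} - \left(-168483 + 57 \left(-60\right) 62\right) = \left(1 - 466\right)^{2} - \left(-168483 + 57 \left(-60\right) 62\right) = \left(-465\right)^{2} - \left(-168483 - 212040\right) = 216225 + \left(168483 - -212040\right) = 216225 + \left(168483 + 212040\right) = 216225 + 380523 = 596748$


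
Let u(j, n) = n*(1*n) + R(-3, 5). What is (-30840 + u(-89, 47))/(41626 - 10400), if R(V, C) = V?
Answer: -14317/15613 ≈ -0.91699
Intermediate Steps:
u(j, n) = -3 + n² (u(j, n) = n*(1*n) - 3 = n*n - 3 = n² - 3 = -3 + n²)
(-30840 + u(-89, 47))/(41626 - 10400) = (-30840 + (-3 + 47²))/(41626 - 10400) = (-30840 + (-3 + 2209))/31226 = (-30840 + 2206)*(1/31226) = -28634*1/31226 = -14317/15613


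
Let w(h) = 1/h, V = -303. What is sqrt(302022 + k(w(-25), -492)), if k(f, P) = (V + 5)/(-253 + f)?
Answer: sqrt(3021611720693)/3163 ≈ 549.57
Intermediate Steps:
k(f, P) = -298/(-253 + f) (k(f, P) = (-303 + 5)/(-253 + f) = -298/(-253 + f))
sqrt(302022 + k(w(-25), -492)) = sqrt(302022 - 298/(-253 + 1/(-25))) = sqrt(302022 - 298/(-253 - 1/25)) = sqrt(302022 - 298/(-6326/25)) = sqrt(302022 - 298*(-25/6326)) = sqrt(302022 + 3725/3163) = sqrt(955299311/3163) = sqrt(3021611720693)/3163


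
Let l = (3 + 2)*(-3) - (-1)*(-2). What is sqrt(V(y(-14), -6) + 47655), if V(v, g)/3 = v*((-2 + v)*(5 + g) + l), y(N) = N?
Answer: sqrt(47697) ≈ 218.40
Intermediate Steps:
l = -17 (l = 5*(-3) - 1*2 = -15 - 2 = -17)
V(v, g) = 3*v*(-17 + (-2 + v)*(5 + g)) (V(v, g) = 3*(v*((-2 + v)*(5 + g) - 17)) = 3*(v*(-17 + (-2 + v)*(5 + g))) = 3*v*(-17 + (-2 + v)*(5 + g)))
sqrt(V(y(-14), -6) + 47655) = sqrt(3*(-14)*(-27 - 2*(-6) + 5*(-14) - 6*(-14)) + 47655) = sqrt(3*(-14)*(-27 + 12 - 70 + 84) + 47655) = sqrt(3*(-14)*(-1) + 47655) = sqrt(42 + 47655) = sqrt(47697)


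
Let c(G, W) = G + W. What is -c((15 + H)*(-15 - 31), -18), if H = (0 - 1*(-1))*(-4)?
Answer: 524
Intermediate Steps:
H = -4 (H = (0 + 1)*(-4) = 1*(-4) = -4)
-c((15 + H)*(-15 - 31), -18) = -((15 - 4)*(-15 - 31) - 18) = -(11*(-46) - 18) = -(-506 - 18) = -1*(-524) = 524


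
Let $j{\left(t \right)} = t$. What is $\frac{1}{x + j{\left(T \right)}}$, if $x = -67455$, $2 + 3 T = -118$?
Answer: $- \frac{1}{67495} \approx -1.4816 \cdot 10^{-5}$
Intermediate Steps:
$T = -40$ ($T = - \frac{2}{3} + \frac{1}{3} \left(-118\right) = - \frac{2}{3} - \frac{118}{3} = -40$)
$\frac{1}{x + j{\left(T \right)}} = \frac{1}{-67455 - 40} = \frac{1}{-67495} = - \frac{1}{67495}$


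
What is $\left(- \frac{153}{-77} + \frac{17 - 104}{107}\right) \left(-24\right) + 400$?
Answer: $\frac{3063472}{8239} \approx 371.83$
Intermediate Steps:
$\left(- \frac{153}{-77} + \frac{17 - 104}{107}\right) \left(-24\right) + 400 = \left(\left(-153\right) \left(- \frac{1}{77}\right) - \frac{87}{107}\right) \left(-24\right) + 400 = \left(\frac{153}{77} - \frac{87}{107}\right) \left(-24\right) + 400 = \frac{9672}{8239} \left(-24\right) + 400 = - \frac{232128}{8239} + 400 = \frac{3063472}{8239}$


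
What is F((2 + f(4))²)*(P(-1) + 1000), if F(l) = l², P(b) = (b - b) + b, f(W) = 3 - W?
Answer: 999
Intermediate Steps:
P(b) = b (P(b) = 0 + b = b)
F((2 + f(4))²)*(P(-1) + 1000) = ((2 + (3 - 1*4))²)²*(-1 + 1000) = ((2 + (3 - 4))²)²*999 = ((2 - 1)²)²*999 = (1²)²*999 = 1²*999 = 1*999 = 999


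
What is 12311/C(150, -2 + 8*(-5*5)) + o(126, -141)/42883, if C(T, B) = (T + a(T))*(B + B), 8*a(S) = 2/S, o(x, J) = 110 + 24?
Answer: -77971818416/389810801183 ≈ -0.20002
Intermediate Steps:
o(x, J) = 134
a(S) = 1/(4*S) (a(S) = (2/S)/8 = 1/(4*S))
C(T, B) = 2*B*(T + 1/(4*T)) (C(T, B) = (T + 1/(4*T))*(B + B) = (T + 1/(4*T))*(2*B) = 2*B*(T + 1/(4*T)))
12311/C(150, -2 + 8*(-5*5)) + o(126, -141)/42883 = 12311/((½)*(-2 + 8*(-5*5))/150 + 2*(-2 + 8*(-5*5))*150) + 134/42883 = 12311/((½)*(-2 + 8*(-25))*(1/150) + 2*(-2 + 8*(-25))*150) + 134*(1/42883) = 12311/((½)*(-2 - 200)*(1/150) + 2*(-2 - 200)*150) + 134/42883 = 12311/((½)*(-202)*(1/150) + 2*(-202)*150) + 134/42883 = 12311/(-101/150 - 60600) + 134/42883 = 12311/(-9090101/150) + 134/42883 = 12311*(-150/9090101) + 134/42883 = -1846650/9090101 + 134/42883 = -77971818416/389810801183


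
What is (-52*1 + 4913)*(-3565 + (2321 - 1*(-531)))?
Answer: -3465893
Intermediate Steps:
(-52*1 + 4913)*(-3565 + (2321 - 1*(-531))) = (-52 + 4913)*(-3565 + (2321 + 531)) = 4861*(-3565 + 2852) = 4861*(-713) = -3465893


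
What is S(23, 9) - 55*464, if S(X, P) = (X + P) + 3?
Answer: -25485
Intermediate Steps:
S(X, P) = 3 + P + X (S(X, P) = (P + X) + 3 = 3 + P + X)
S(23, 9) - 55*464 = (3 + 9 + 23) - 55*464 = 35 - 25520 = -25485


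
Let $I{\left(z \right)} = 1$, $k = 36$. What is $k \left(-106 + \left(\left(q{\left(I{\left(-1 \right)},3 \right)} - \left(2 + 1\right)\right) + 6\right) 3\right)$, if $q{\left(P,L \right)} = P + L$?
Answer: $-3060$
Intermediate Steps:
$q{\left(P,L \right)} = L + P$
$k \left(-106 + \left(\left(q{\left(I{\left(-1 \right)},3 \right)} - \left(2 + 1\right)\right) + 6\right) 3\right) = 36 \left(-106 + \left(\left(\left(3 + 1\right) - \left(2 + 1\right)\right) + 6\right) 3\right) = 36 \left(-106 + \left(\left(4 - 3\right) + 6\right) 3\right) = 36 \left(-106 + \left(1 + 6\right) 3\right) = 36 \left(-106 + 7 \cdot 3\right) = 36 \left(-106 + 21\right) = 36 \left(-85\right) = -3060$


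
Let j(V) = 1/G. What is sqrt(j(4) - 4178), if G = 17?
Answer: 5*I*sqrt(48297)/17 ≈ 64.637*I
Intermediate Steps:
j(V) = 1/17
sqrt(j(4) - 4178) = sqrt(1/17 - 4178) = sqrt(-71025/17) = 5*I*sqrt(48297)/17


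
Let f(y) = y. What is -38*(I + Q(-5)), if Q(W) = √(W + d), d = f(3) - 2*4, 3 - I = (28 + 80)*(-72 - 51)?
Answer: -504906 - 38*I*√10 ≈ -5.0491e+5 - 120.17*I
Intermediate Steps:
I = 13287 (I = 3 - (28 + 80)*(-72 - 51) = 3 - 108*(-123) = 3 - 1*(-13284) = 3 + 13284 = 13287)
d = -5 (d = 3 - 2*4 = 3 - 8 = -5)
Q(W) = √(-5 + W) (Q(W) = √(W - 5) = √(-5 + W))
-38*(I + Q(-5)) = -38*(13287 + √(-5 - 5)) = -38*(13287 + √(-10)) = -38*(13287 + I*√10) = -504906 - 38*I*√10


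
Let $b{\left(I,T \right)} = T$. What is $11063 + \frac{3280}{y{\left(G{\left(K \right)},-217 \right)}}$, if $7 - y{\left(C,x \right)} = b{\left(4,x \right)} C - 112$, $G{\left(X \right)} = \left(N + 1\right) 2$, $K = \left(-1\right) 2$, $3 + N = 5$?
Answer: $\frac{15723803}{1421} \approx 11065.0$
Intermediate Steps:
$N = 2$ ($N = -3 + 5 = 2$)
$K = -2$
$G{\left(X \right)} = 6$ ($G{\left(X \right)} = \left(2 + 1\right) 2 = 3 \cdot 2 = 6$)
$y{\left(C,x \right)} = 119 - C x$ ($y{\left(C,x \right)} = 7 - \left(x C - 112\right) = 7 - \left(C x - 112\right) = 7 - \left(-112 + C x\right) = 119 - C x$)
$11063 + \frac{3280}{y{\left(G{\left(K \right)},-217 \right)}} = 11063 + \frac{3280}{119 - 6 \left(-217\right)} = 11063 + \frac{3280}{119 + 1302} = 11063 + \frac{3280}{1421} = \frac{15723803}{1421}$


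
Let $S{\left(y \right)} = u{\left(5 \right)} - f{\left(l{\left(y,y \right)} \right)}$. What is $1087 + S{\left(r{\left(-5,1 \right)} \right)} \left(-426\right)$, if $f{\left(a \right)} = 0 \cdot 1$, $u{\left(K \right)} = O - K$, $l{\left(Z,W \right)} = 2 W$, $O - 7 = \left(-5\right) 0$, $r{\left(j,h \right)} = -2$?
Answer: $235$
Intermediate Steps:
$O = 7$ ($O = 7 - 0 = 7 + 0 = 7$)
$u{\left(K \right)} = 7 - K$
$f{\left(a \right)} = 0$
$S{\left(y \right)} = 2$ ($S{\left(y \right)} = \left(7 - 5\right) - 0 = \left(7 - 5\right) + 0 = 2 + 0 = 2$)
$1087 + S{\left(r{\left(-5,1 \right)} \right)} \left(-426\right) = 1087 + 2 \left(-426\right) = 1087 - 852 = 235$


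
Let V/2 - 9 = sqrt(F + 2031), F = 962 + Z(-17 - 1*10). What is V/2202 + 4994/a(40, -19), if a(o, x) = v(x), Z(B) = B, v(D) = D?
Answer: -1832741/6973 + sqrt(2966)/1101 ≈ -262.78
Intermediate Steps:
a(o, x) = x
F = 935 (F = 962 + (-17 - 1*10) = 962 + (-17 - 10) = 962 - 27 = 935)
V = 18 + 2*sqrt(2966) (V = 18 + 2*sqrt(935 + 2031) = 18 + 2*sqrt(2966) ≈ 126.92)
V/2202 + 4994/a(40, -19) = (18 + 2*sqrt(2966))/2202 + 4994/(-19) = (18 + 2*sqrt(2966))*(1/2202) + 4994*(-1/19) = (3/367 + sqrt(2966)/1101) - 4994/19 = -1832741/6973 + sqrt(2966)/1101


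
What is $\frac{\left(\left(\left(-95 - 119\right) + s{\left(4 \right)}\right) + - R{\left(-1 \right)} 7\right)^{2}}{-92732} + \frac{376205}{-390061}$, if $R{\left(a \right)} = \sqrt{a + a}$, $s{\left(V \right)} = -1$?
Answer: $- \frac{221249313}{151343668} - \frac{1505 i \sqrt{2}}{46366} \approx -1.4619 - 0.045904 i$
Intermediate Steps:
$R{\left(a \right)} = \sqrt{2} \sqrt{a}$ ($R{\left(a \right)} = \sqrt{2 a} = \sqrt{2} \sqrt{a}$)
$\frac{\left(\left(\left(-95 - 119\right) + s{\left(4 \right)}\right) + - R{\left(-1 \right)} 7\right)^{2}}{-92732} + \frac{376205}{-390061} = \frac{\left(\left(\left(-95 - 119\right) - 1\right) + - \sqrt{2} \sqrt{-1} \cdot 7\right)^{2}}{-92732} + \frac{376205}{-390061} = \left(\left(-214 - 1\right) + - \sqrt{2} i 7\right)^{2} \left(- \frac{1}{92732}\right) + 376205 \left(- \frac{1}{390061}\right) = \left(-215 + - i \sqrt{2} \cdot 7\right)^{2} \left(- \frac{1}{92732}\right) - \frac{376205}{390061} = \left(-215 - 7 i \sqrt{2}\right)^{2} \left(- \frac{1}{92732}\right) - \frac{376205}{390061} = - \frac{\left(-215 - 7 i \sqrt{2}\right)^{2}}{92732} - \frac{376205}{390061} = - \frac{376205}{390061} - \frac{\left(-215 - 7 i \sqrt{2}\right)^{2}}{92732}$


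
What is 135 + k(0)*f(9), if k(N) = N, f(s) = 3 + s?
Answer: 135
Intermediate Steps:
135 + k(0)*f(9) = 135 + 0*(3 + 9) = 135 + 0*12 = 135 + 0 = 135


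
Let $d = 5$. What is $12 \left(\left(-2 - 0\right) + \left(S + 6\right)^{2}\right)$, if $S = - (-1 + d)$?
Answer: $24$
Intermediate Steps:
$S = -4$ ($S = - (-1 + 5) = \left(-1\right) 4 = -4$)
$12 \left(\left(-2 - 0\right) + \left(S + 6\right)^{2}\right) = 12 \left(\left(-2 - 0\right) + \left(-4 + 6\right)^{2}\right) = 12 \left(\left(-2 + 0\right) + 2^{2}\right) = 12 \left(-2 + 4\right) = 12 \cdot 2 = 24$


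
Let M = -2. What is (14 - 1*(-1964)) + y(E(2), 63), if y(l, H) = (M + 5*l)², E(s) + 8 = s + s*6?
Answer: 2762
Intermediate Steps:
E(s) = -8 + 7*s (E(s) = -8 + (s + s*6) = -8 + (s + 6*s) = -8 + 7*s)
y(l, H) = (-2 + 5*l)²
(14 - 1*(-1964)) + y(E(2), 63) = (14 - 1*(-1964)) + (-2 + 5*(-8 + 7*2))² = (14 + 1964) + (-2 + 5*(-8 + 14))² = 1978 + (-2 + 5*6)² = 1978 + (-2 + 30)² = 1978 + 28² = 1978 + 784 = 2762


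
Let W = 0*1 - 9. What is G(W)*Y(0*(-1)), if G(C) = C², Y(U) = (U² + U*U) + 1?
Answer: 81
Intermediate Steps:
Y(U) = 1 + 2*U² (Y(U) = (U² + U²) + 1 = 2*U² + 1 = 1 + 2*U²)
W = -9 (W = 0 - 9 = -9)
G(W)*Y(0*(-1)) = (-9)²*(1 + 2*(0*(-1))²) = 81*(1 + 2*0²) = 81*(1 + 2*0) = 81*(1 + 0) = 81*1 = 81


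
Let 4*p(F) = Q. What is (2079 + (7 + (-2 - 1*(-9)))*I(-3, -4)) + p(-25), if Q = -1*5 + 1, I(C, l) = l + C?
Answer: 1980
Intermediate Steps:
I(C, l) = C + l
Q = -4 (Q = -5 + 1 = -4)
p(F) = -1 (p(F) = (1/4)*(-4) = -1)
(2079 + (7 + (-2 - 1*(-9)))*I(-3, -4)) + p(-25) = (2079 + (7 + (-2 - 1*(-9)))*(-3 - 4)) - 1 = (2079 + (7 + (-2 + 9))*(-7)) - 1 = (2079 + (7 + 7)*(-7)) - 1 = (2079 + 14*(-7)) - 1 = (2079 - 98) - 1 = 1981 - 1 = 1980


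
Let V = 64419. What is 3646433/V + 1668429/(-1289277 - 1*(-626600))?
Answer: 2308928753390/42688989663 ≈ 54.087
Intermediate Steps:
3646433/V + 1668429/(-1289277 - 1*(-626600)) = 3646433/64419 + 1668429/(-1289277 - 1*(-626600)) = 3646433*(1/64419) + 1668429/(-1289277 + 626600) = 3646433/64419 + 1668429/(-662677) = 3646433/64419 + 1668429*(-1/662677) = 3646433/64419 - 1668429/662677 = 2308928753390/42688989663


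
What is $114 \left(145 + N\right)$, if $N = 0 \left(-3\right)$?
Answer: $16530$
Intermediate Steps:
$N = 0$
$114 \left(145 + N\right) = 114 \left(145 + 0\right) = 114 \cdot 145 = 16530$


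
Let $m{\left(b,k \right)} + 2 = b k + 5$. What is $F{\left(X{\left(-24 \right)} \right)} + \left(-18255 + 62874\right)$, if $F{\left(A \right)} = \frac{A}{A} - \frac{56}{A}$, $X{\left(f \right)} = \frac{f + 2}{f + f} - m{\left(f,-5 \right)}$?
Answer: $\frac{131228764}{2941} \approx 44620.0$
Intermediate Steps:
$m{\left(b,k \right)} = 3 + b k$ ($m{\left(b,k \right)} = -2 + \left(b k + 5\right) = -2 + \left(5 + b k\right) = 3 + b k$)
$X{\left(f \right)} = -3 + 5 f + \frac{2 + f}{2 f}$ ($X{\left(f \right)} = \frac{f + 2}{f + f} - \left(3 + f \left(-5\right)\right) = \frac{2 + f}{2 f} - \left(3 - 5 f\right) = \left(2 + f\right) \frac{1}{2 f} + \left(-3 + 5 f\right) = \frac{2 + f}{2 f} + \left(-3 + 5 f\right) = -3 + 5 f + \frac{2 + f}{2 f}$)
$F{\left(A \right)} = 1 - \frac{56}{A}$
$F{\left(X{\left(-24 \right)} \right)} + \left(-18255 + 62874\right) = \frac{-56 + \left(- \frac{5}{2} + \frac{1}{-24} + 5 \left(-24\right)\right)}{- \frac{5}{2} + \frac{1}{-24} + 5 \left(-24\right)} + \left(-18255 + 62874\right) = \frac{-56 - \frac{2941}{24}}{- \frac{5}{2} - \frac{1}{24} - 120} + 44619 = \frac{-56 - \frac{2941}{24}}{- \frac{2941}{24}} + 44619 = \left(- \frac{24}{2941}\right) \left(- \frac{4285}{24}\right) + 44619 = \frac{4285}{2941} + 44619 = \frac{131228764}{2941}$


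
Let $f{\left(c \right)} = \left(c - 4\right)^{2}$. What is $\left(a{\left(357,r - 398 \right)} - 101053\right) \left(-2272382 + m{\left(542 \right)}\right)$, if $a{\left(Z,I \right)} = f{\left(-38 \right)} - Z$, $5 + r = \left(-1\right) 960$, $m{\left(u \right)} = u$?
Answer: $226379768640$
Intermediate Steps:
$f{\left(c \right)} = \left(-4 + c\right)^{2}$
$r = -965$ ($r = -5 - 960 = -965$)
$a{\left(Z,I \right)} = 1764 - Z$ ($a{\left(Z,I \right)} = \left(-4 - 38\right)^{2} - Z = \left(-42\right)^{2} - Z = 1764 - Z$)
$\left(a{\left(357,r - 398 \right)} - 101053\right) \left(-2272382 + m{\left(542 \right)}\right) = \left(\left(1764 - 357\right) - 101053\right) \left(-2272382 + 542\right) = \left(\left(1764 - 357\right) - 101053\right) \left(-2271840\right) = \left(1407 - 101053\right) \left(-2271840\right) = \left(-99646\right) \left(-2271840\right) = 226379768640$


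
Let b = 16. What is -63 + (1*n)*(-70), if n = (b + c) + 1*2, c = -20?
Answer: 77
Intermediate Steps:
n = -2 (n = (16 - 20) + 1*2 = -4 + 2 = -2)
-63 + (1*n)*(-70) = -63 + (1*(-2))*(-70) = -63 - 2*(-70) = -63 + 140 = 77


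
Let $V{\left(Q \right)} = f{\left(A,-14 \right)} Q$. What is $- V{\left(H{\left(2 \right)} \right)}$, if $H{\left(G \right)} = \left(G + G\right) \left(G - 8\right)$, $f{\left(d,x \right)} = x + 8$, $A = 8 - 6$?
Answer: $-144$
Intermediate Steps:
$A = 2$
$f{\left(d,x \right)} = 8 + x$
$H{\left(G \right)} = 2 G \left(-8 + G\right)$
$V{\left(Q \right)} = - 6 Q$ ($V{\left(Q \right)} = \left(8 - 14\right) Q = - 6 Q$)
$- V{\left(H{\left(2 \right)} \right)} = - \left(-6\right) 2 \cdot 2 \left(-8 + 2\right) = - \left(-6\right) 2 \cdot 2 \left(-6\right) = - \left(-6\right) \left(-24\right) = \left(-1\right) 144 = -144$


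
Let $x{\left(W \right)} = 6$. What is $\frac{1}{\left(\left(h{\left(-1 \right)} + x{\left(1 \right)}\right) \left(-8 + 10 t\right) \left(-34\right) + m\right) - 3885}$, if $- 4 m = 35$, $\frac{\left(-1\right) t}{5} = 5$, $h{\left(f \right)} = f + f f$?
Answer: $\frac{4}{194953} \approx 2.0518 \cdot 10^{-5}$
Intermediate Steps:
$h{\left(f \right)} = f + f^{2}$
$t = -25$ ($t = \left(-5\right) 5 = -25$)
$m = - \frac{35}{4}$ ($m = \left(- \frac{1}{4}\right) 35 = - \frac{35}{4} \approx -8.75$)
$\frac{1}{\left(\left(h{\left(-1 \right)} + x{\left(1 \right)}\right) \left(-8 + 10 t\right) \left(-34\right) + m\right) - 3885} = \frac{1}{\left(\left(- (1 - 1) + 6\right) \left(-8 + 10 \left(-25\right)\right) \left(-34\right) - \frac{35}{4}\right) - 3885} = \frac{1}{\left(\left(\left(-1\right) 0 + 6\right) \left(-8 - 250\right) \left(-34\right) - \frac{35}{4}\right) - 3885} = \frac{1}{\left(\left(0 + 6\right) \left(-258\right) \left(-34\right) - \frac{35}{4}\right) - 3885} = \frac{1}{\left(6 \left(-258\right) \left(-34\right) - \frac{35}{4}\right) - 3885} = \frac{1}{\left(\left(-1548\right) \left(-34\right) - \frac{35}{4}\right) - 3885} = \frac{1}{\left(52632 - \frac{35}{4}\right) - 3885} = \frac{1}{\frac{210493}{4} - 3885} = \frac{1}{\frac{194953}{4}} = \frac{4}{194953}$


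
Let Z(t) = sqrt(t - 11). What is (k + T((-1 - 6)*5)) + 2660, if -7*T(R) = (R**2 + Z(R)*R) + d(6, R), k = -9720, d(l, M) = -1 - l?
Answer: -7234 + 5*I*sqrt(46) ≈ -7234.0 + 33.912*I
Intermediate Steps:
Z(t) = sqrt(-11 + t)
T(R) = 1 - R**2/7 - R*sqrt(-11 + R)/7 (T(R) = -((R**2 + sqrt(-11 + R)*R) + (-1 - 1*6))/7 = -((R**2 + R*sqrt(-11 + R)) + (-1 - 6))/7 = -((R**2 + R*sqrt(-11 + R)) - 7)/7 = -(-7 + R**2 + R*sqrt(-11 + R))/7 = 1 - R**2/7 - R*sqrt(-11 + R)/7)
(k + T((-1 - 6)*5)) + 2660 = (-9720 + (1 - 25*(-1 - 6)**2/7 - (-1 - 6)*5*sqrt(-11 + (-1 - 6)*5)/7)) + 2660 = (-9720 + (1 - (-7*5)**2/7 - (-7*5)*sqrt(-11 - 7*5)/7)) + 2660 = (-9720 + (1 - 1/7*(-35)**2 - 1/7*(-35)*sqrt(-11 - 35))) + 2660 = (-9720 + (1 - 1/7*1225 - 1/7*(-35)*sqrt(-46))) + 2660 = (-9720 + (1 - 175 - 1/7*(-35)*I*sqrt(46))) + 2660 = (-9720 + (1 - 175 + 5*I*sqrt(46))) + 2660 = (-9720 + (-174 + 5*I*sqrt(46))) + 2660 = (-9894 + 5*I*sqrt(46)) + 2660 = -7234 + 5*I*sqrt(46)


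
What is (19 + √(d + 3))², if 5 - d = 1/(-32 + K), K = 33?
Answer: (19 + √7)² ≈ 468.54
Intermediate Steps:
d = 4 (d = 5 - 1/(-32 + 33) = 5 - 1/1 = 5 - 1*1 = 5 - 1 = 4)
(19 + √(d + 3))² = (19 + √(4 + 3))² = (19 + √7)²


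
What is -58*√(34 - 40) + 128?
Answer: 128 - 58*I*√6 ≈ 128.0 - 142.07*I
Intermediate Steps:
-58*√(34 - 40) + 128 = -58*I*√6 + 128 = 128 - 58*I*√6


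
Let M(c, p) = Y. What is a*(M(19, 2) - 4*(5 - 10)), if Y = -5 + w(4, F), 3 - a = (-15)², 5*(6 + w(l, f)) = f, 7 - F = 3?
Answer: -10878/5 ≈ -2175.6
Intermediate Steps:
F = 4 (F = 7 - 1*3 = 7 - 3 = 4)
w(l, f) = -6 + f/5
a = -222 (a = 3 - 1*(-15)² = 3 - 1*225 = 3 - 225 = -222)
Y = -51/5 (Y = -5 + (-6 + (⅕)*4) = -5 + (-6 + ⅘) = -5 - 26/5 = -51/5 ≈ -10.200)
M(c, p) = -51/5
a*(M(19, 2) - 4*(5 - 10)) = -222*(-51/5 - 4*(5 - 10)) = -222*(-51/5 - 4*(-5)) = -222*(-51/5 + 20) = -222*49/5 = -10878/5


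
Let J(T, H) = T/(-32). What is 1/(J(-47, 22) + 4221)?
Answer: 32/135119 ≈ 0.00023683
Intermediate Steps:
J(T, H) = -T/32 (J(T, H) = T*(-1/32) = -T/32)
1/(J(-47, 22) + 4221) = 1/(-1/32*(-47) + 4221) = 1/(47/32 + 4221) = 1/(135119/32) = 32/135119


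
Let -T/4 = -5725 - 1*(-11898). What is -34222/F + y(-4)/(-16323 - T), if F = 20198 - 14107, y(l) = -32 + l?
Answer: -286623194/50975579 ≈ -5.6228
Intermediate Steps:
T = -24692 (T = -4*(-5725 - 1*(-11898)) = -4*(-5725 + 11898) = -4*6173 = -24692)
F = 6091
-34222/F + y(-4)/(-16323 - T) = -34222/6091 + (-32 - 4)/(-16323 - 1*(-24692)) = -34222*1/6091 - 36/(-16323 + 24692) = -34222/6091 - 36/8369 = -286623194/50975579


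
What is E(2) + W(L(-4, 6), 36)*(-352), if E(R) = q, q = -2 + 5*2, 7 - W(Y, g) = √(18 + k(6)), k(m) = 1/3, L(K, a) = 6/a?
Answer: -2456 + 352*√165/3 ≈ -948.83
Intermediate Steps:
k(m) = ⅓
W(Y, g) = 7 - √165/3 (W(Y, g) = 7 - √(18 + ⅓) = 7 - √(55/3) = 7 - √165/3)
q = 8 (q = -2 + 10 = 8)
E(R) = 8
E(2) + W(L(-4, 6), 36)*(-352) = 8 + (7 - √165/3)*(-352) = 8 + (-2464 + 352*√165/3) = -2456 + 352*√165/3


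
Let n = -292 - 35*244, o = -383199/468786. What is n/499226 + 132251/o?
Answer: -5158454337739034/31883817329 ≈ -1.6179e+5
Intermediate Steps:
o = -127733/156262 (o = -383199*1/468786 = -127733/156262 ≈ -0.81743)
n = -8832 (n = -292 - 8540 = -8832)
n/499226 + 132251/o = -8832/499226 + 132251/(-127733/156262) = -8832*1/499226 + 132251*(-156262/127733) = -4416/249613 - 20665805762/127733 = -5158454337739034/31883817329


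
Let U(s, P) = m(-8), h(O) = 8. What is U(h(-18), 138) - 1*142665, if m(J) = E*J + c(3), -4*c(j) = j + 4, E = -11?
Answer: -570315/4 ≈ -1.4258e+5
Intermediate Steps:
c(j) = -1 - j/4 (c(j) = -(j + 4)/4 = -(4 + j)/4 = -1 - j/4)
m(J) = -7/4 - 11*J (m(J) = -11*J + (-1 - ¼*3) = -11*J + (-1 - ¾) = -11*J - 7/4 = -7/4 - 11*J)
U(s, P) = 345/4 (U(s, P) = -7/4 - 11*(-8) = -7/4 + 88 = 345/4)
U(h(-18), 138) - 1*142665 = 345/4 - 1*142665 = 345/4 - 142665 = -570315/4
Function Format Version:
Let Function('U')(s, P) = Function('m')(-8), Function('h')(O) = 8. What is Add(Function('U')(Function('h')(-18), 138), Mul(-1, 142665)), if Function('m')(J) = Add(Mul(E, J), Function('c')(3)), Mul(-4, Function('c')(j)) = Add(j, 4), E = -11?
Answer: Rational(-570315, 4) ≈ -1.4258e+5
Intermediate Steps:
Function('c')(j) = Add(-1, Mul(Rational(-1, 4), j)) (Function('c')(j) = Mul(Rational(-1, 4), Add(j, 4)) = Mul(Rational(-1, 4), Add(4, j)) = Add(-1, Mul(Rational(-1, 4), j)))
Function('m')(J) = Add(Rational(-7, 4), Mul(-11, J)) (Function('m')(J) = Add(Mul(-11, J), Add(-1, Mul(Rational(-1, 4), 3))) = Add(Mul(-11, J), Add(-1, Rational(-3, 4))) = Add(Mul(-11, J), Rational(-7, 4)) = Add(Rational(-7, 4), Mul(-11, J)))
Function('U')(s, P) = Rational(345, 4) (Function('U')(s, P) = Add(Rational(-7, 4), Mul(-11, -8)) = Add(Rational(-7, 4), 88) = Rational(345, 4))
Add(Function('U')(Function('h')(-18), 138), Mul(-1, 142665)) = Add(Rational(345, 4), Mul(-1, 142665)) = Add(Rational(345, 4), -142665) = Rational(-570315, 4)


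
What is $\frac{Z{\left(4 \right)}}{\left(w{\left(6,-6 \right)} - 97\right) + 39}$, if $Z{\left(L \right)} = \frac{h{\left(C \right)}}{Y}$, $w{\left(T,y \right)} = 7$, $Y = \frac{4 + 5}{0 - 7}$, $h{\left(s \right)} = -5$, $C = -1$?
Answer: $- \frac{35}{459} \approx -0.076253$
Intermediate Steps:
$Y = - \frac{9}{7}$ ($Y = \frac{9}{-7} = 9 \left(- \frac{1}{7}\right) = - \frac{9}{7} \approx -1.2857$)
$Z{\left(L \right)} = \frac{35}{9}$ ($Z{\left(L \right)} = - \frac{5}{- \frac{9}{7}} = \left(-5\right) \left(- \frac{7}{9}\right) = \frac{35}{9}$)
$\frac{Z{\left(4 \right)}}{\left(w{\left(6,-6 \right)} - 97\right) + 39} = \frac{35}{9 \left(\left(7 - 97\right) + 39\right)} = \frac{35}{9 \left(-90 + 39\right)} = \frac{35}{9 \left(-51\right)} = \frac{35}{9} \left(- \frac{1}{51}\right) = - \frac{35}{459}$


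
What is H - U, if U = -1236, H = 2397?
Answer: 3633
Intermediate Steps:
H - U = 2397 - 1*(-1236) = 2397 + 1236 = 3633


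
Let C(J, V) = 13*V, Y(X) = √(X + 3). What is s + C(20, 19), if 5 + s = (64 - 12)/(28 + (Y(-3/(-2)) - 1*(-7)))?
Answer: 594362/2441 - 156*√2/2441 ≈ 243.40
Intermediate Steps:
Y(X) = √(3 + X)
s = -5 + 52/(35 + 3*√2/2) (s = -5 + (64 - 12)/(28 + (√(3 - 3/(-2)) - 1*(-7))) = -5 + 52/(28 + (√(3 - 3*(-½)) + 7)) = -5 + 52/(28 + (√(3 + 3/2) + 7)) = -5 + 52/(28 + (√(9/2) + 7)) = -5 + 52/(28 + (3*√2/2 + 7)) = -5 + 52/(28 + (7 + 3*√2/2)) = -5 + 52/(35 + 3*√2/2) ≈ -3.5992)
s + C(20, 19) = (-8565/2441 - 156*√2/2441) + 13*19 = (-8565/2441 - 156*√2/2441) + 247 = 594362/2441 - 156*√2/2441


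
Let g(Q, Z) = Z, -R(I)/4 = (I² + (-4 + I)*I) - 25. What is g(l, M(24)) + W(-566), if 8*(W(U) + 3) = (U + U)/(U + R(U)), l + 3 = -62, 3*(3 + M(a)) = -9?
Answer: -46302377/5144740 ≈ -8.9999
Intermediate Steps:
R(I) = 100 - 4*I² - 4*I*(-4 + I) (R(I) = -4*((I² + (-4 + I)*I) - 25) = -4*((I² + I*(-4 + I)) - 25) = -4*(-25 + I² + I*(-4 + I)) = 100 - 4*I² - 4*I*(-4 + I))
M(a) = -6 (M(a) = -3 + (⅓)*(-9) = -3 - 3 = -6)
l = -65 (l = -3 - 62 = -65)
W(U) = -3 + U/(4*(100 - 8*U² + 17*U)) (W(U) = -3 + ((U + U)/(U + (100 - 8*U² + 16*U)))/8 = -3 + ((2*U)/(100 - 8*U² + 17*U))/8 = -3 + (2*U/(100 - 8*U² + 17*U))/8 = -3 + U/(4*(100 - 8*U² + 17*U)))
g(l, M(24)) + W(-566) = -6 + (-1200 - 203*(-566) + 96*(-566)²)/(4*(100 - 8*(-566)² + 17*(-566))) = -6 + (-1200 + 114898 + 96*320356)/(4*(100 - 8*320356 - 9622)) = -6 + (-1200 + 114898 + 30754176)/(4*(100 - 2562848 - 9622)) = -6 + (¼)*30867874/(-2572370) = -6 + (¼)*(-1/2572370)*30867874 = -6 - 15433937/5144740 = -46302377/5144740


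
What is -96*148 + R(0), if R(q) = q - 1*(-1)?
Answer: -14207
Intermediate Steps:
R(q) = 1 + q (R(q) = q + 1 = 1 + q)
-96*148 + R(0) = -96*148 + (1 + 0) = -14208 + 1 = -14207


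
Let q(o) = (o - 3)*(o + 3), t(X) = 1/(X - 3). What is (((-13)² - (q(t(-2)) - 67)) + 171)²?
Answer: 108139201/625 ≈ 1.7302e+5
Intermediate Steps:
t(X) = 1/(-3 + X)
q(o) = (-3 + o)*(3 + o)
(((-13)² - (q(t(-2)) - 67)) + 171)² = (((-13)² - ((-9 + (1/(-3 - 2))²) - 67)) + 171)² = ((169 - ((-9 + (1/(-5))²) - 67)) + 171)² = ((169 - ((-9 + (-⅕)²) - 67)) + 171)² = ((169 - ((-9 + 1/25) - 67)) + 171)² = ((169 - (-224/25 - 67)) + 171)² = ((169 - 1*(-1899/25)) + 171)² = ((169 + 1899/25) + 171)² = (6124/25 + 171)² = (10399/25)² = 108139201/625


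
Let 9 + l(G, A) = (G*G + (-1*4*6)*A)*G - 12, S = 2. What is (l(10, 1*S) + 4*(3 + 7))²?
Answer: 290521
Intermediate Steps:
l(G, A) = -21 + G*(G² - 24*A) (l(G, A) = -9 + ((G*G + (-1*4*6)*A)*G - 12) = -9 + ((G² + (-4*6)*A)*G - 12) = -9 + ((G² - 24*A)*G - 12) = -9 + (G*(G² - 24*A) - 12) = -9 + (-12 + G*(G² - 24*A)) = -21 + G*(G² - 24*A))
(l(10, 1*S) + 4*(3 + 7))² = ((-21 + 10³ - 24*1*2*10) + 4*(3 + 7))² = ((-21 + 1000 - 24*2*10) + 4*10)² = ((-21 + 1000 - 480) + 40)² = (499 + 40)² = 539² = 290521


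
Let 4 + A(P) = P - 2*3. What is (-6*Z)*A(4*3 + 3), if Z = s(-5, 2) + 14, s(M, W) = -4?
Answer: -300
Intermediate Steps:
Z = 10 (Z = -4 + 14 = 10)
A(P) = -10 + P (A(P) = -4 + (P - 2*3) = -4 + (P - 1*6) = -4 + (P - 6) = -4 + (-6 + P) = -10 + P)
(-6*Z)*A(4*3 + 3) = (-6*10)*(-10 + (4*3 + 3)) = -60*(-10 + (12 + 3)) = -60*(-10 + 15) = -60*5 = -300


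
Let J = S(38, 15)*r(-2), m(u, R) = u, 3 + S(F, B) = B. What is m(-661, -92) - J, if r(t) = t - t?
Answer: -661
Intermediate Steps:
r(t) = 0
S(F, B) = -3 + B
J = 0 (J = (-3 + 15)*0 = 12*0 = 0)
m(-661, -92) - J = -661 - 1*0 = -661 + 0 = -661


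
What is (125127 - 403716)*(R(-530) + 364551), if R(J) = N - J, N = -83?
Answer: -101684427822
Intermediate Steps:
R(J) = -83 - J
(125127 - 403716)*(R(-530) + 364551) = (125127 - 403716)*((-83 - 1*(-530)) + 364551) = -278589*((-83 + 530) + 364551) = -278589*(447 + 364551) = -278589*364998 = -101684427822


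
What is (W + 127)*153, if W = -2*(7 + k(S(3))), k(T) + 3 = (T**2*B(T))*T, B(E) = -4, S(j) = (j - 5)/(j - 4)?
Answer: 27999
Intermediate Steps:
S(j) = (-5 + j)/(-4 + j)
k(T) = -3 - 4*T**3 (k(T) = -3 + (T**2*(-4))*T = -3 + (-4*T**2)*T = -3 - 4*T**3)
W = 56 (W = -2*(7 + (-3 - 4*(-5 + 3)**3/(-4 + 3)**3)) = -2*(7 + (-3 - 4*(-2/(-1))**3)) = -2*(7 + (-3 - 4*(-1*(-2))**3)) = -2*(7 + (-3 - 4*2**3)) = -2*(7 + (-3 - 4*8)) = -2*(7 + (-3 - 32)) = -2*(7 - 35) = -2*(-28) = 56)
(W + 127)*153 = (56 + 127)*153 = 183*153 = 27999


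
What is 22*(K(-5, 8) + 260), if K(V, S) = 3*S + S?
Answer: 6424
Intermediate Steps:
K(V, S) = 4*S
22*(K(-5, 8) + 260) = 22*(4*8 + 260) = 22*(32 + 260) = 22*292 = 6424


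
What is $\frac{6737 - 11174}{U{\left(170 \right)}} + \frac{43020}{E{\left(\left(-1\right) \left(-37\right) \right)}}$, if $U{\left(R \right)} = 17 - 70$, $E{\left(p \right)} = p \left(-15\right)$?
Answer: $\frac{12165}{1961} \approx 6.2035$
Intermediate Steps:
$E{\left(p \right)} = - 15 p$
$U{\left(R \right)} = -53$
$\frac{6737 - 11174}{U{\left(170 \right)}} + \frac{43020}{E{\left(\left(-1\right) \left(-37\right) \right)}} = \frac{6737 - 11174}{-53} + \frac{43020}{\left(-15\right) \left(\left(-1\right) \left(-37\right)\right)} = \left(6737 - 11174\right) \left(- \frac{1}{53}\right) + \frac{43020}{\left(-15\right) 37} = \left(-4437\right) \left(- \frac{1}{53}\right) + \frac{43020}{-555} = \frac{4437}{53} + 43020 \left(- \frac{1}{555}\right) = \frac{4437}{53} - \frac{2868}{37} = \frac{12165}{1961}$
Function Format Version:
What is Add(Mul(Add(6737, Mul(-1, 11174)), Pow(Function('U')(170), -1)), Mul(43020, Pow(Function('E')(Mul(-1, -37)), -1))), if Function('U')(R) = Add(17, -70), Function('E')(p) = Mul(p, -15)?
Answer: Rational(12165, 1961) ≈ 6.2035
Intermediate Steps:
Function('E')(p) = Mul(-15, p)
Function('U')(R) = -53
Add(Mul(Add(6737, Mul(-1, 11174)), Pow(Function('U')(170), -1)), Mul(43020, Pow(Function('E')(Mul(-1, -37)), -1))) = Add(Mul(Add(6737, Mul(-1, 11174)), Pow(-53, -1)), Mul(43020, Pow(Mul(-15, Mul(-1, -37)), -1))) = Add(Mul(Add(6737, -11174), Rational(-1, 53)), Mul(43020, Pow(Mul(-15, 37), -1))) = Add(Mul(-4437, Rational(-1, 53)), Mul(43020, Pow(-555, -1))) = Add(Rational(4437, 53), Mul(43020, Rational(-1, 555))) = Add(Rational(4437, 53), Rational(-2868, 37)) = Rational(12165, 1961)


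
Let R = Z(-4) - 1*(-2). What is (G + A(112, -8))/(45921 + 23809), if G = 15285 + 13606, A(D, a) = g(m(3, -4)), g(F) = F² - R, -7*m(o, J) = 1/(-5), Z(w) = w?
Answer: 17696963/42709625 ≈ 0.41436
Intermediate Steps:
m(o, J) = 1/35 (m(o, J) = -⅐/(-5) = -⅐*(-⅕) = 1/35)
R = -2 (R = -4 - 1*(-2) = -4 + 2 = -2)
g(F) = 2 + F² (g(F) = F² - 1*(-2) = F² + 2 = 2 + F²)
A(D, a) = 2451/1225 (A(D, a) = 2 + (1/35)² = 2 + 1/1225 = 2451/1225)
G = 28891
(G + A(112, -8))/(45921 + 23809) = (28891 + 2451/1225)/(45921 + 23809) = (35393926/1225)/69730 = (35393926/1225)*(1/69730) = 17696963/42709625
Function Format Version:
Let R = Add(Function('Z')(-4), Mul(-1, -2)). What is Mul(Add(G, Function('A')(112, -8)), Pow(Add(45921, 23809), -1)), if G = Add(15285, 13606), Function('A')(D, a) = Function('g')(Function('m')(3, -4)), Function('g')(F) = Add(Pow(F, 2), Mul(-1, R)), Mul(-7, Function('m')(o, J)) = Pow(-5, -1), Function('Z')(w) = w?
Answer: Rational(17696963, 42709625) ≈ 0.41436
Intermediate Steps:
Function('m')(o, J) = Rational(1, 35) (Function('m')(o, J) = Mul(Rational(-1, 7), Pow(-5, -1)) = Mul(Rational(-1, 7), Rational(-1, 5)) = Rational(1, 35))
R = -2 (R = Add(-4, Mul(-1, -2)) = Add(-4, 2) = -2)
Function('g')(F) = Add(2, Pow(F, 2)) (Function('g')(F) = Add(Pow(F, 2), Mul(-1, -2)) = Add(Pow(F, 2), 2) = Add(2, Pow(F, 2)))
Function('A')(D, a) = Rational(2451, 1225) (Function('A')(D, a) = Add(2, Pow(Rational(1, 35), 2)) = Add(2, Rational(1, 1225)) = Rational(2451, 1225))
G = 28891
Mul(Add(G, Function('A')(112, -8)), Pow(Add(45921, 23809), -1)) = Mul(Add(28891, Rational(2451, 1225)), Pow(Add(45921, 23809), -1)) = Mul(Rational(35393926, 1225), Pow(69730, -1)) = Mul(Rational(35393926, 1225), Rational(1, 69730)) = Rational(17696963, 42709625)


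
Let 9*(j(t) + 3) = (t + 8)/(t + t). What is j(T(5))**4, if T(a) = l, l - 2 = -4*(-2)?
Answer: 707281/10000 ≈ 70.728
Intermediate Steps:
l = 10 (l = 2 - 4*(-2) = 2 + 8 = 10)
T(a) = 10
j(t) = -3 + (8 + t)/(18*t) (j(t) = -3 + ((t + 8)/(t + t))/9 = -3 + ((8 + t)/((2*t)))/9 = -3 + ((8 + t)*(1/(2*t)))/9 = -3 + ((8 + t)/(2*t))/9 = -3 + (8 + t)/(18*t))
j(T(5))**4 = ((1/18)*(8 - 53*10)/10)**4 = ((1/18)*(1/10)*(8 - 530))**4 = ((1/18)*(1/10)*(-522))**4 = (-29/10)**4 = 707281/10000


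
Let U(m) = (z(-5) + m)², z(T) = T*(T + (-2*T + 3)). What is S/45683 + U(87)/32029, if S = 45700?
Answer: 1564639047/1463180807 ≈ 1.0693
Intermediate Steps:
z(T) = T*(3 - T) (z(T) = T*(T + (3 - 2*T)) = T*(3 - T))
U(m) = (-40 + m)² (U(m) = (-5*(3 - 1*(-5)) + m)² = (-5*(3 + 5) + m)² = (-5*8 + m)² = (-40 + m)²)
S/45683 + U(87)/32029 = 45700/45683 + (-40 + 87)²/32029 = 45700*(1/45683) + 47²*(1/32029) = 45700/45683 + 2209*(1/32029) = 45700/45683 + 2209/32029 = 1564639047/1463180807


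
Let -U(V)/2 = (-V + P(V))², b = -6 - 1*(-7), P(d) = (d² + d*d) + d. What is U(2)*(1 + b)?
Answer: -256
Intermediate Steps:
P(d) = d + 2*d² (P(d) = (d² + d²) + d = 2*d² + d = d + 2*d²)
b = 1 (b = -6 + 7 = 1)
U(V) = -2*(-V + V*(1 + 2*V))²
U(2)*(1 + b) = (-8*2⁴)*(1 + 1) = -8*16*2 = -128*2 = -256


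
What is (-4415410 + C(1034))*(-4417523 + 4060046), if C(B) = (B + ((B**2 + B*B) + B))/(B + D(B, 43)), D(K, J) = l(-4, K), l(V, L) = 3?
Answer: 1636043462209830/1037 ≈ 1.5777e+12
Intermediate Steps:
D(K, J) = 3
C(B) = (2*B + 2*B**2)/(3 + B) (C(B) = (B + ((B**2 + B*B) + B))/(B + 3) = (B + ((B**2 + B**2) + B))/(3 + B) = (B + (2*B**2 + B))/(3 + B) = (B + (B + 2*B**2))/(3 + B) = (2*B + 2*B**2)/(3 + B))
(-4415410 + C(1034))*(-4417523 + 4060046) = (-4415410 + 2*1034*(1 + 1034)/(3 + 1034))*(-4417523 + 4060046) = (-4415410 + 2*1034*1035/1037)*(-357477) = (-4415410 + 2*1034*(1/1037)*1035)*(-357477) = (-4415410 + 2140380/1037)*(-357477) = -4576639790/1037*(-357477) = 1636043462209830/1037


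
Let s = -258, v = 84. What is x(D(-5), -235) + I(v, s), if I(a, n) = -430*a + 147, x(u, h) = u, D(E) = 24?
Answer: -35949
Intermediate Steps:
I(a, n) = 147 - 430*a
x(D(-5), -235) + I(v, s) = 24 + (147 - 430*84) = 24 + (147 - 36120) = 24 - 35973 = -35949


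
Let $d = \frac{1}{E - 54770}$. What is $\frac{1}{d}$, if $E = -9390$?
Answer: $-64160$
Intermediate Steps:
$d = - \frac{1}{64160}$ ($d = \frac{1}{-9390 - 54770} = \frac{1}{-64160} = - \frac{1}{64160} \approx -1.5586 \cdot 10^{-5}$)
$\frac{1}{d} = \frac{1}{- \frac{1}{64160}} = -64160$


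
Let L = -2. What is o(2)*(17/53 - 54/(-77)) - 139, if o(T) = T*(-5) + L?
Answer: -617311/4081 ≈ -151.26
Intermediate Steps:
o(T) = -2 - 5*T (o(T) = T*(-5) - 2 = -5*T - 2 = -2 - 5*T)
o(2)*(17/53 - 54/(-77)) - 139 = (-2 - 5*2)*(17/53 - 54/(-77)) - 139 = (-2 - 10)*(17*(1/53) - 54*(-1/77)) - 139 = -12*(17/53 + 54/77) - 139 = -12*4171/4081 - 139 = -50052/4081 - 139 = -617311/4081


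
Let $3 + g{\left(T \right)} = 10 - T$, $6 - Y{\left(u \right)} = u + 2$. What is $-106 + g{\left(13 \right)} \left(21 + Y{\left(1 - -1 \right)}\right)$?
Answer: $-244$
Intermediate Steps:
$Y{\left(u \right)} = 4 - u$ ($Y{\left(u \right)} = 6 - \left(u + 2\right) = 6 - \left(2 + u\right) = 4 - u$)
$g{\left(T \right)} = 7 - T$ ($g{\left(T \right)} = -3 - \left(-10 + T\right) = 7 - T$)
$-106 + g{\left(13 \right)} \left(21 + Y{\left(1 - -1 \right)}\right) = -106 + \left(7 - 13\right) \left(21 + \left(4 - \left(1 - -1\right)\right)\right) = -106 + \left(7 - 13\right) \left(21 + \left(4 - \left(1 + 1\right)\right)\right) = -106 - 6 \left(21 + \left(4 - 2\right)\right) = -106 - 6 \left(21 + 2\right) = -106 - 138 = -244$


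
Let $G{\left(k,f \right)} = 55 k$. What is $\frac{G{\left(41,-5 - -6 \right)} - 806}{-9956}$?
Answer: $- \frac{1449}{9956} \approx -0.14554$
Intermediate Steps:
$\frac{G{\left(41,-5 - -6 \right)} - 806}{-9956} = \frac{55 \cdot 41 - 806}{-9956} = \left(2255 - 806\right) \left(- \frac{1}{9956}\right) = 1449 \left(- \frac{1}{9956}\right) = - \frac{1449}{9956}$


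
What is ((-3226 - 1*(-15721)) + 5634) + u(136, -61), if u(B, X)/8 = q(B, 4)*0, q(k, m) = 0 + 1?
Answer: 18129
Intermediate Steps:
q(k, m) = 1
u(B, X) = 0 (u(B, X) = 8*(1*0) = 8*0 = 0)
((-3226 - 1*(-15721)) + 5634) + u(136, -61) = ((-3226 - 1*(-15721)) + 5634) + 0 = ((-3226 + 15721) + 5634) + 0 = (12495 + 5634) + 0 = 18129 + 0 = 18129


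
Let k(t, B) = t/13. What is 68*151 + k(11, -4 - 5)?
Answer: 133495/13 ≈ 10269.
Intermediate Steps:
k(t, B) = t/13 (k(t, B) = t*(1/13) = t/13)
68*151 + k(11, -4 - 5) = 68*151 + (1/13)*11 = 10268 + 11/13 = 133495/13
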